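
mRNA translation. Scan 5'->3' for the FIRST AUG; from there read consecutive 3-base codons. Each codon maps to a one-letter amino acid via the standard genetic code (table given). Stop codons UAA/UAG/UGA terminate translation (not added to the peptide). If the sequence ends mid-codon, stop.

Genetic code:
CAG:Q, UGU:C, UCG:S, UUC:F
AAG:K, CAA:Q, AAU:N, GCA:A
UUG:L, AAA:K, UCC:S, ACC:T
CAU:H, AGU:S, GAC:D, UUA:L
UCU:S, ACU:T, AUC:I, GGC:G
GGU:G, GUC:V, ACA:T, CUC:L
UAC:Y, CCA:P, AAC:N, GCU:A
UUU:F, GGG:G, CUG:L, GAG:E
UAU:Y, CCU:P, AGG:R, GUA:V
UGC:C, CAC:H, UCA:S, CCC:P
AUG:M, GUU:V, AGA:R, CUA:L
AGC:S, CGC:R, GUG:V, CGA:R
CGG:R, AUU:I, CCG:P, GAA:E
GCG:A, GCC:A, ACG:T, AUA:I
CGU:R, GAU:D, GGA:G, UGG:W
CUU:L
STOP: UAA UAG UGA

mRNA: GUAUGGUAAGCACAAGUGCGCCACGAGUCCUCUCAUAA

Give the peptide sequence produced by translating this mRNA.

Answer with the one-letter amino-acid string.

Answer: MVSTSAPRVLS

Derivation:
start AUG at pos 2
pos 2: AUG -> M; peptide=M
pos 5: GUA -> V; peptide=MV
pos 8: AGC -> S; peptide=MVS
pos 11: ACA -> T; peptide=MVST
pos 14: AGU -> S; peptide=MVSTS
pos 17: GCG -> A; peptide=MVSTSA
pos 20: CCA -> P; peptide=MVSTSAP
pos 23: CGA -> R; peptide=MVSTSAPR
pos 26: GUC -> V; peptide=MVSTSAPRV
pos 29: CUC -> L; peptide=MVSTSAPRVL
pos 32: UCA -> S; peptide=MVSTSAPRVLS
pos 35: UAA -> STOP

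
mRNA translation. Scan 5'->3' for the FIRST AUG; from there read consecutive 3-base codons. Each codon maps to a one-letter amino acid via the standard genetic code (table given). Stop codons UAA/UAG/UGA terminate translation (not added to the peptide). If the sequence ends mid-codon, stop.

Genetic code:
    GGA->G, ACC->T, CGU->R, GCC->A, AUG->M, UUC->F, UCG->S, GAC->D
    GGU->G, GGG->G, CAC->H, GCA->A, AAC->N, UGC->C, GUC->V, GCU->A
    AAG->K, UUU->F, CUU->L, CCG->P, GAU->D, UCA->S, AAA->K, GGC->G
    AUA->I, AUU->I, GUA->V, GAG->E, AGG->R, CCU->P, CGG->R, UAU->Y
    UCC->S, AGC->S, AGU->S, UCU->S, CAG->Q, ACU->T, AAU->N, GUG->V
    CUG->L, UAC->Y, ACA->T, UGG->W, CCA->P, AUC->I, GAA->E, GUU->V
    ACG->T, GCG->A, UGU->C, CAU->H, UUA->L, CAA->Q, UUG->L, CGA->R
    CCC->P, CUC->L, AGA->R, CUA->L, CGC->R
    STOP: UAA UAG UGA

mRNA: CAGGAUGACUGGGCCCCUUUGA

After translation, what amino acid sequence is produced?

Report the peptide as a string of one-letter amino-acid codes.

Answer: MTGPL

Derivation:
start AUG at pos 4
pos 4: AUG -> M; peptide=M
pos 7: ACU -> T; peptide=MT
pos 10: GGG -> G; peptide=MTG
pos 13: CCC -> P; peptide=MTGP
pos 16: CUU -> L; peptide=MTGPL
pos 19: UGA -> STOP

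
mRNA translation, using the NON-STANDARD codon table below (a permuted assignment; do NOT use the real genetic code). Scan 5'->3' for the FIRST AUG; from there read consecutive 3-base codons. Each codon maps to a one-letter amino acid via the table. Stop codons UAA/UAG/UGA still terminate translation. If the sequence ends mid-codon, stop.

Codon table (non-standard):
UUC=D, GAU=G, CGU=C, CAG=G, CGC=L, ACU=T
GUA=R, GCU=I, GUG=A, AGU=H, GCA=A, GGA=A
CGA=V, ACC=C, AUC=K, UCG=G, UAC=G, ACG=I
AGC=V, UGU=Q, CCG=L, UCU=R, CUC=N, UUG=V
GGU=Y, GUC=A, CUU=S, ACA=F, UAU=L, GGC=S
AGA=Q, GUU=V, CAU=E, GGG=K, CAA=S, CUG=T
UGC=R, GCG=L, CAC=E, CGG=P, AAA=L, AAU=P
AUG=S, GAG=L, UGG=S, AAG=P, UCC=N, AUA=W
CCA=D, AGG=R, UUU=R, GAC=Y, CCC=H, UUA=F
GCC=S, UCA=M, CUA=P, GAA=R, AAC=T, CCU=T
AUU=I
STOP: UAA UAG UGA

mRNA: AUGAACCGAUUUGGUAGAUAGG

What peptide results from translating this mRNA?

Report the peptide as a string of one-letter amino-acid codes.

Answer: STVRYQ

Derivation:
start AUG at pos 0
pos 0: AUG -> S; peptide=S
pos 3: AAC -> T; peptide=ST
pos 6: CGA -> V; peptide=STV
pos 9: UUU -> R; peptide=STVR
pos 12: GGU -> Y; peptide=STVRY
pos 15: AGA -> Q; peptide=STVRYQ
pos 18: UAG -> STOP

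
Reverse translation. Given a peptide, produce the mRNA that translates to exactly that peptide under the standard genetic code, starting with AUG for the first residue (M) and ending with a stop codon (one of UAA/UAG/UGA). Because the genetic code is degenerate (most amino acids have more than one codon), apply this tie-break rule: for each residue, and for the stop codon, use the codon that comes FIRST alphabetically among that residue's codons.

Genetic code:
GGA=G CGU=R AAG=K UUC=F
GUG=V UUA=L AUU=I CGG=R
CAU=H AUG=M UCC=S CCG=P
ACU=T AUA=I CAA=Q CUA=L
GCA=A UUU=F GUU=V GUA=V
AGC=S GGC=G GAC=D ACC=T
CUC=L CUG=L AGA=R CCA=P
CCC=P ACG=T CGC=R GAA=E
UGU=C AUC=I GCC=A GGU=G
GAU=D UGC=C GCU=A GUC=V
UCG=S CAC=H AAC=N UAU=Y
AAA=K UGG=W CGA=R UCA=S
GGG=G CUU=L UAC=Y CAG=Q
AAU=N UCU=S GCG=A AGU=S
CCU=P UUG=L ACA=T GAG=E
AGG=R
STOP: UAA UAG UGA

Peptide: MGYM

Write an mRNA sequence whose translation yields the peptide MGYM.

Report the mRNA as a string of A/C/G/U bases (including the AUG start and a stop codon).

residue 1: M -> AUG (start codon)
residue 2: G codons sorted = GGA,GGC,GGG,GGU -> pick first = GGA
residue 3: Y codons sorted = UAC,UAU -> pick first = UAC
residue 4: M -> AUG (only codon)
terminator: stop codons sorted = UAA,UAG,UGA -> pick first = UAA

Answer: mRNA: AUGGGAUACAUGUAA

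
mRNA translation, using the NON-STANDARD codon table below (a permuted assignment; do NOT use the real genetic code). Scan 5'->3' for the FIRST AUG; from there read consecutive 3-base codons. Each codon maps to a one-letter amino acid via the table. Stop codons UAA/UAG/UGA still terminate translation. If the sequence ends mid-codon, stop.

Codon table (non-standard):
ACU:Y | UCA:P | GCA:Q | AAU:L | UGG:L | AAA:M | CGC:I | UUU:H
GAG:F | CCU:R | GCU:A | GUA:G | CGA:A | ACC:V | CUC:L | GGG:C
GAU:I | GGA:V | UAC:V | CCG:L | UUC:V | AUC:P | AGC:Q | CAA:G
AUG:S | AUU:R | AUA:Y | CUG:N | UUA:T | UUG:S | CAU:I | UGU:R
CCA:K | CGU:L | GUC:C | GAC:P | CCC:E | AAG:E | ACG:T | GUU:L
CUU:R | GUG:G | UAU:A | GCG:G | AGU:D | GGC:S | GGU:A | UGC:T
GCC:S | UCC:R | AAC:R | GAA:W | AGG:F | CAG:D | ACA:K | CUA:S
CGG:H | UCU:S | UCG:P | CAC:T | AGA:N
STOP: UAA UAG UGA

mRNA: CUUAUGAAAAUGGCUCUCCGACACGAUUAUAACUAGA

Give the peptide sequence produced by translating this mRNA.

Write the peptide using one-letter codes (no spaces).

start AUG at pos 3
pos 3: AUG -> S; peptide=S
pos 6: AAA -> M; peptide=SM
pos 9: AUG -> S; peptide=SMS
pos 12: GCU -> A; peptide=SMSA
pos 15: CUC -> L; peptide=SMSAL
pos 18: CGA -> A; peptide=SMSALA
pos 21: CAC -> T; peptide=SMSALAT
pos 24: GAU -> I; peptide=SMSALATI
pos 27: UAU -> A; peptide=SMSALATIA
pos 30: AAC -> R; peptide=SMSALATIAR
pos 33: UAG -> STOP

Answer: SMSALATIAR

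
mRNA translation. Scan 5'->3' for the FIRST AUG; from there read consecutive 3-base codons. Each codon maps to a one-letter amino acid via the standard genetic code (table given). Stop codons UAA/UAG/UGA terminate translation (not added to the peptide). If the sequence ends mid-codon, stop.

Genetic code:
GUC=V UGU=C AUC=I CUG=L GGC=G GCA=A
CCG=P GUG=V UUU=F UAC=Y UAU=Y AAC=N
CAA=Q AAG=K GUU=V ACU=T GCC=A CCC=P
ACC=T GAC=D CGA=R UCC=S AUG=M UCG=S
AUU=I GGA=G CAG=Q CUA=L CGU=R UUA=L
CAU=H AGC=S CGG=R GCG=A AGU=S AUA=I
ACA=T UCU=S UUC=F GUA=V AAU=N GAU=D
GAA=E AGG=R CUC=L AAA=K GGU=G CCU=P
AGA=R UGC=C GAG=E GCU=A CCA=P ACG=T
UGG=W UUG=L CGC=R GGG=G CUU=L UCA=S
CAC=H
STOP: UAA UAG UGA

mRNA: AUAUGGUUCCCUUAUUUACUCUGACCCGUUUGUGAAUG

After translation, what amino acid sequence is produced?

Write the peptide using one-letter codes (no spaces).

Answer: MVPLFTLTRL

Derivation:
start AUG at pos 2
pos 2: AUG -> M; peptide=M
pos 5: GUU -> V; peptide=MV
pos 8: CCC -> P; peptide=MVP
pos 11: UUA -> L; peptide=MVPL
pos 14: UUU -> F; peptide=MVPLF
pos 17: ACU -> T; peptide=MVPLFT
pos 20: CUG -> L; peptide=MVPLFTL
pos 23: ACC -> T; peptide=MVPLFTLT
pos 26: CGU -> R; peptide=MVPLFTLTR
pos 29: UUG -> L; peptide=MVPLFTLTRL
pos 32: UGA -> STOP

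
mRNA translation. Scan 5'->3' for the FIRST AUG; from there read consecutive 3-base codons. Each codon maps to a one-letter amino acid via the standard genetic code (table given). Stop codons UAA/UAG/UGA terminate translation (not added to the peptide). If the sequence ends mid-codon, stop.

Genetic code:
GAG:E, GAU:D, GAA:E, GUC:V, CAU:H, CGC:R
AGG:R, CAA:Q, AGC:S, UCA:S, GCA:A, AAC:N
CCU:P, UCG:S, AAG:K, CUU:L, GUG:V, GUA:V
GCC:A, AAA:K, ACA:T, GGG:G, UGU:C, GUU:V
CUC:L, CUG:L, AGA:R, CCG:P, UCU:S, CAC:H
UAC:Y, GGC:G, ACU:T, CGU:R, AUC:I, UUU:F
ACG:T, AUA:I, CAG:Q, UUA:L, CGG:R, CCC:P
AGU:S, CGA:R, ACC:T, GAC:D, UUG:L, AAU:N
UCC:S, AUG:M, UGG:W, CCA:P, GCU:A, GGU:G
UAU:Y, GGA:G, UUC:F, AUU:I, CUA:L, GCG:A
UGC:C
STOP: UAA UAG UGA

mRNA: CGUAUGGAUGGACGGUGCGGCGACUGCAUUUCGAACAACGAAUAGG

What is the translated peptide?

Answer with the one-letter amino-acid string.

start AUG at pos 3
pos 3: AUG -> M; peptide=M
pos 6: GAU -> D; peptide=MD
pos 9: GGA -> G; peptide=MDG
pos 12: CGG -> R; peptide=MDGR
pos 15: UGC -> C; peptide=MDGRC
pos 18: GGC -> G; peptide=MDGRCG
pos 21: GAC -> D; peptide=MDGRCGD
pos 24: UGC -> C; peptide=MDGRCGDC
pos 27: AUU -> I; peptide=MDGRCGDCI
pos 30: UCG -> S; peptide=MDGRCGDCIS
pos 33: AAC -> N; peptide=MDGRCGDCISN
pos 36: AAC -> N; peptide=MDGRCGDCISNN
pos 39: GAA -> E; peptide=MDGRCGDCISNNE
pos 42: UAG -> STOP

Answer: MDGRCGDCISNNE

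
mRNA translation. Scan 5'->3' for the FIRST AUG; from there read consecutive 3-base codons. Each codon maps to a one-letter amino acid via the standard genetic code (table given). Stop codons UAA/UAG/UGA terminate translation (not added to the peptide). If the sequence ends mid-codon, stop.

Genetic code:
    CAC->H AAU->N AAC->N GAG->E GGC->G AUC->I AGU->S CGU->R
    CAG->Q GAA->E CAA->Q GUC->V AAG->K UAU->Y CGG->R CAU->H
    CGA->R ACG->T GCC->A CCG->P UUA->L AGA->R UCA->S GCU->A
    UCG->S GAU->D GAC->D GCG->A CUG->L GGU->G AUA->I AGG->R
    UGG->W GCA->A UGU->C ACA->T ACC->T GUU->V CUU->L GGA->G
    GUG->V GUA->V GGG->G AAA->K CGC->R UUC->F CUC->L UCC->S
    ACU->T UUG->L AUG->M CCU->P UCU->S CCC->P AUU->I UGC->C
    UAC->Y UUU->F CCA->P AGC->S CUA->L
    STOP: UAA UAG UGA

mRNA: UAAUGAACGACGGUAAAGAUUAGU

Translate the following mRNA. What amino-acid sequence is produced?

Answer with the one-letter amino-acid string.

Answer: MNDGKD

Derivation:
start AUG at pos 2
pos 2: AUG -> M; peptide=M
pos 5: AAC -> N; peptide=MN
pos 8: GAC -> D; peptide=MND
pos 11: GGU -> G; peptide=MNDG
pos 14: AAA -> K; peptide=MNDGK
pos 17: GAU -> D; peptide=MNDGKD
pos 20: UAG -> STOP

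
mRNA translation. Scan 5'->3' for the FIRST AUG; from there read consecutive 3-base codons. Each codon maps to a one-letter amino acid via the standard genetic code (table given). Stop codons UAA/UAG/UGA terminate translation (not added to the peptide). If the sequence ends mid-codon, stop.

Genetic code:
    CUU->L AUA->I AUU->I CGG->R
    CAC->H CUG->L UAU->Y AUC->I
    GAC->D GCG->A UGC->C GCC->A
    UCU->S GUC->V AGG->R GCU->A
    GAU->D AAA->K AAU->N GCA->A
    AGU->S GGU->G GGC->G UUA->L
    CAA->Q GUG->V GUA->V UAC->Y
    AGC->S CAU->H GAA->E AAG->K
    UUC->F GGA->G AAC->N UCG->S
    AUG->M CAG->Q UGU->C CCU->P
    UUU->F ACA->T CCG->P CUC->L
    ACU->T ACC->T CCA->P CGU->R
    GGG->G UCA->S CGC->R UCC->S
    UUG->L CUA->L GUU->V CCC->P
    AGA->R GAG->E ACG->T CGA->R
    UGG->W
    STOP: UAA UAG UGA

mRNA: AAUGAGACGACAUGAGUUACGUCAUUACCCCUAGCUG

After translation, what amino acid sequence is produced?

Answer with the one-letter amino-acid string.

Answer: MRRHELRHYP

Derivation:
start AUG at pos 1
pos 1: AUG -> M; peptide=M
pos 4: AGA -> R; peptide=MR
pos 7: CGA -> R; peptide=MRR
pos 10: CAU -> H; peptide=MRRH
pos 13: GAG -> E; peptide=MRRHE
pos 16: UUA -> L; peptide=MRRHEL
pos 19: CGU -> R; peptide=MRRHELR
pos 22: CAU -> H; peptide=MRRHELRH
pos 25: UAC -> Y; peptide=MRRHELRHY
pos 28: CCC -> P; peptide=MRRHELRHYP
pos 31: UAG -> STOP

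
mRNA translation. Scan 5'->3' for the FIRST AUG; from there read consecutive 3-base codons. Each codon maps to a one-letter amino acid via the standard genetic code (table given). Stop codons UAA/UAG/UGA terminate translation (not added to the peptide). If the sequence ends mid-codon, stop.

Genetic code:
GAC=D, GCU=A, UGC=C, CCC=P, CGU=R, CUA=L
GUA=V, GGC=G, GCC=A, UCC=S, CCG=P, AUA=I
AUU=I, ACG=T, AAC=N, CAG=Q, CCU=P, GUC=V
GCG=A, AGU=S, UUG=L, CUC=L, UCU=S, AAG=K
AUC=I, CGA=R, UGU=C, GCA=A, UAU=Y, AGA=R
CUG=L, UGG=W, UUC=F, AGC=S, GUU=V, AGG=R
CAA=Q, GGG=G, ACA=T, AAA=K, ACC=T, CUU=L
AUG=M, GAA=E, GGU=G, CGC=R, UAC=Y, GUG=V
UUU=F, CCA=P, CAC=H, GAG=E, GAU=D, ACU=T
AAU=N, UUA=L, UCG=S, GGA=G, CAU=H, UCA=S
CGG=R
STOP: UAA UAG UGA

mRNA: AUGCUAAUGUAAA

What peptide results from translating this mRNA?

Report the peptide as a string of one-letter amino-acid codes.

Answer: MLM

Derivation:
start AUG at pos 0
pos 0: AUG -> M; peptide=M
pos 3: CUA -> L; peptide=ML
pos 6: AUG -> M; peptide=MLM
pos 9: UAA -> STOP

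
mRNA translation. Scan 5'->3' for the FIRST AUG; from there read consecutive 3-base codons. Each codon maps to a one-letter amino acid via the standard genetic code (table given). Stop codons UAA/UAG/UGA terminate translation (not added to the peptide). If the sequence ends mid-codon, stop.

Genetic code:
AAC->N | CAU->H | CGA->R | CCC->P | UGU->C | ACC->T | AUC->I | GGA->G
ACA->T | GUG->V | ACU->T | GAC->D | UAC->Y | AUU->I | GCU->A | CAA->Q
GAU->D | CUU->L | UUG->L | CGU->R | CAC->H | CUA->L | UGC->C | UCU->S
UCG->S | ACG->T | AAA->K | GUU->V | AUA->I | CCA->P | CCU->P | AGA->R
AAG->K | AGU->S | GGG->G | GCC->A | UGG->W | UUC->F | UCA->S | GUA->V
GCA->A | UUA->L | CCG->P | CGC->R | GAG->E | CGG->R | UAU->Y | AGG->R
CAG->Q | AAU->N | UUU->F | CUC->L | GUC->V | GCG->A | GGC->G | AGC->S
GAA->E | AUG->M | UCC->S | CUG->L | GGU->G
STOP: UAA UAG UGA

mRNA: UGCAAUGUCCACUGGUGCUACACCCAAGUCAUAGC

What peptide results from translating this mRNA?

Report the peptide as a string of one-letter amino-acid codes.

start AUG at pos 4
pos 4: AUG -> M; peptide=M
pos 7: UCC -> S; peptide=MS
pos 10: ACU -> T; peptide=MST
pos 13: GGU -> G; peptide=MSTG
pos 16: GCU -> A; peptide=MSTGA
pos 19: ACA -> T; peptide=MSTGAT
pos 22: CCC -> P; peptide=MSTGATP
pos 25: AAG -> K; peptide=MSTGATPK
pos 28: UCA -> S; peptide=MSTGATPKS
pos 31: UAG -> STOP

Answer: MSTGATPKS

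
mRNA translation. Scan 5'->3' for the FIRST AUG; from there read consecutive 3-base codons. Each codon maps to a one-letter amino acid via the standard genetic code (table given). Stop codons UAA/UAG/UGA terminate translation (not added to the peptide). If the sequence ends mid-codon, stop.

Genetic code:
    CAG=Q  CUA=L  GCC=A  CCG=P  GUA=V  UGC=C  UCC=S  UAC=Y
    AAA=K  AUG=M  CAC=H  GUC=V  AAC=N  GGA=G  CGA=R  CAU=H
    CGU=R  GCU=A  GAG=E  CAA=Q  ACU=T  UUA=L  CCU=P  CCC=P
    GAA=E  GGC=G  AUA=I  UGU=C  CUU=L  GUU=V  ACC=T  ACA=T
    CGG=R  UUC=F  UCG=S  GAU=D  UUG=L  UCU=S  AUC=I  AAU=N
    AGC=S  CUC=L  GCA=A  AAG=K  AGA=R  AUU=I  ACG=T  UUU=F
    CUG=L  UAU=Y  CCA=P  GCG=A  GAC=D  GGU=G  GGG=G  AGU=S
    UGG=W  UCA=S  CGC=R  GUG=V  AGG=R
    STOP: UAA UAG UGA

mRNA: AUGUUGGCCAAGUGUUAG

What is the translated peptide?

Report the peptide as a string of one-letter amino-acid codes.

start AUG at pos 0
pos 0: AUG -> M; peptide=M
pos 3: UUG -> L; peptide=ML
pos 6: GCC -> A; peptide=MLA
pos 9: AAG -> K; peptide=MLAK
pos 12: UGU -> C; peptide=MLAKC
pos 15: UAG -> STOP

Answer: MLAKC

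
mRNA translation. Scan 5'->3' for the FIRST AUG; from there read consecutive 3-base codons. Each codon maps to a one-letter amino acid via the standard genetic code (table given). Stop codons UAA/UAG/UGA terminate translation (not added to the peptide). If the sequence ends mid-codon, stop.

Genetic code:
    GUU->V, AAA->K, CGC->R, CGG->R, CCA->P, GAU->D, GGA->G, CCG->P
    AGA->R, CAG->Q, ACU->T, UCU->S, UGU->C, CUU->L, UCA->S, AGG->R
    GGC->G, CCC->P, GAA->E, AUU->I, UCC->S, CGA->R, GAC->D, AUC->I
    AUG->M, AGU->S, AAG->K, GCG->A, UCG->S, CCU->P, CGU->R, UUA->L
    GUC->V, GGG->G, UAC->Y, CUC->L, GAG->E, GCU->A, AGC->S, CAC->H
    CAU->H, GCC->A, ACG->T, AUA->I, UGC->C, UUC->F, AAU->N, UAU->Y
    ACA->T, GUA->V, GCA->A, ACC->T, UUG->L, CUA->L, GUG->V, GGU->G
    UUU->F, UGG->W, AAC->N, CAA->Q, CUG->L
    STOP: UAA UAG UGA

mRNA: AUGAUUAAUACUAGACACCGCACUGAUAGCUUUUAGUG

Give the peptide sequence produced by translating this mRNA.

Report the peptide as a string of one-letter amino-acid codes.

start AUG at pos 0
pos 0: AUG -> M; peptide=M
pos 3: AUU -> I; peptide=MI
pos 6: AAU -> N; peptide=MIN
pos 9: ACU -> T; peptide=MINT
pos 12: AGA -> R; peptide=MINTR
pos 15: CAC -> H; peptide=MINTRH
pos 18: CGC -> R; peptide=MINTRHR
pos 21: ACU -> T; peptide=MINTRHRT
pos 24: GAU -> D; peptide=MINTRHRTD
pos 27: AGC -> S; peptide=MINTRHRTDS
pos 30: UUU -> F; peptide=MINTRHRTDSF
pos 33: UAG -> STOP

Answer: MINTRHRTDSF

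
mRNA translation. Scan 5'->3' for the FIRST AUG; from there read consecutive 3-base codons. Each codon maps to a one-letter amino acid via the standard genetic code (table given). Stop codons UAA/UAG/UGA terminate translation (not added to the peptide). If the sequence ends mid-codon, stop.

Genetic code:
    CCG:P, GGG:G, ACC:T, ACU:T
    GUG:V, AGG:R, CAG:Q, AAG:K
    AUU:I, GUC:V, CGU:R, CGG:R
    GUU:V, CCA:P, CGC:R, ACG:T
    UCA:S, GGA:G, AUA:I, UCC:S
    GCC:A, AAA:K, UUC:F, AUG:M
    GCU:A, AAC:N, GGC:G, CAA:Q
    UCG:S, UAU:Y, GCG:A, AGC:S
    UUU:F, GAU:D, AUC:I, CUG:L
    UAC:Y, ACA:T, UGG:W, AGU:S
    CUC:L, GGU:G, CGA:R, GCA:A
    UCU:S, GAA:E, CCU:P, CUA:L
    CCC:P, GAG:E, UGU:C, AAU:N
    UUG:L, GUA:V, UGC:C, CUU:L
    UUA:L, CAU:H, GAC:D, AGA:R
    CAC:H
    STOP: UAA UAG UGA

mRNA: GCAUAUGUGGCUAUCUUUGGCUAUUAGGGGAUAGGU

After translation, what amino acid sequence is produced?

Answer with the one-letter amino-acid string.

Answer: MWLSLAIRG

Derivation:
start AUG at pos 4
pos 4: AUG -> M; peptide=M
pos 7: UGG -> W; peptide=MW
pos 10: CUA -> L; peptide=MWL
pos 13: UCU -> S; peptide=MWLS
pos 16: UUG -> L; peptide=MWLSL
pos 19: GCU -> A; peptide=MWLSLA
pos 22: AUU -> I; peptide=MWLSLAI
pos 25: AGG -> R; peptide=MWLSLAIR
pos 28: GGA -> G; peptide=MWLSLAIRG
pos 31: UAG -> STOP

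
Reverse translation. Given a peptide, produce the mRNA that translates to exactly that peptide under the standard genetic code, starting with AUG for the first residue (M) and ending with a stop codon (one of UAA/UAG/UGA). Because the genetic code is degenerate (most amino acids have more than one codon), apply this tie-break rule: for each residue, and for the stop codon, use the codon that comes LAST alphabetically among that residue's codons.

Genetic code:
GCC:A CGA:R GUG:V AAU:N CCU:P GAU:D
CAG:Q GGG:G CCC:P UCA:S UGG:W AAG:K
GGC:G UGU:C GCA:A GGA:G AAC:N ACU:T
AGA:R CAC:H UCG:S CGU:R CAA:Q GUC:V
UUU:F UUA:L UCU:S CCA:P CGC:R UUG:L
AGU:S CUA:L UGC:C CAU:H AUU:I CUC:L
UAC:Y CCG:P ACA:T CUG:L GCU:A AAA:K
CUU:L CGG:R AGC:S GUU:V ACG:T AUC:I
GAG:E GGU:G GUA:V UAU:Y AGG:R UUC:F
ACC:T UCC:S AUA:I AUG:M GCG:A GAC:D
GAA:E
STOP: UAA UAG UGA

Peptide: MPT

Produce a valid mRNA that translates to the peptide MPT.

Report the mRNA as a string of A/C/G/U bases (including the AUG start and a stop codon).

Answer: mRNA: AUGCCUACUUGA

Derivation:
residue 1: M -> AUG (start codon)
residue 2: P codons sorted = CCA,CCC,CCG,CCU -> pick last = CCU
residue 3: T codons sorted = ACA,ACC,ACG,ACU -> pick last = ACU
terminator: stop codons sorted = UAA,UAG,UGA -> pick last = UGA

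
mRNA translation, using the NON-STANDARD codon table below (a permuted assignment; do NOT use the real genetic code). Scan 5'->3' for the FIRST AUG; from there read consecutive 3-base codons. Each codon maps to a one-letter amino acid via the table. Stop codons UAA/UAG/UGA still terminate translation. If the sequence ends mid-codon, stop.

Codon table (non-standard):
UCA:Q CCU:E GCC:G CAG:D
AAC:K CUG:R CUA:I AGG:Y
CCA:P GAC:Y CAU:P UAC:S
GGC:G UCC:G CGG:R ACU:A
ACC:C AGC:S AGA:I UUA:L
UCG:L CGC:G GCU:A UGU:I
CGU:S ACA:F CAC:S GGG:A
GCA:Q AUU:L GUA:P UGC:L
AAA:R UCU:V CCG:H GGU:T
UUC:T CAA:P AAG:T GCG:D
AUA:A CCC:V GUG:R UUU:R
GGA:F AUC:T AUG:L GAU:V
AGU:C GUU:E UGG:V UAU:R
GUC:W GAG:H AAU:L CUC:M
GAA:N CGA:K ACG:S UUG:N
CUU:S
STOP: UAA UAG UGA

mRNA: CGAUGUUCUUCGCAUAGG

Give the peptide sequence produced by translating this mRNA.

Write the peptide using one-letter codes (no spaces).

start AUG at pos 2
pos 2: AUG -> L; peptide=L
pos 5: UUC -> T; peptide=LT
pos 8: UUC -> T; peptide=LTT
pos 11: GCA -> Q; peptide=LTTQ
pos 14: UAG -> STOP

Answer: LTTQ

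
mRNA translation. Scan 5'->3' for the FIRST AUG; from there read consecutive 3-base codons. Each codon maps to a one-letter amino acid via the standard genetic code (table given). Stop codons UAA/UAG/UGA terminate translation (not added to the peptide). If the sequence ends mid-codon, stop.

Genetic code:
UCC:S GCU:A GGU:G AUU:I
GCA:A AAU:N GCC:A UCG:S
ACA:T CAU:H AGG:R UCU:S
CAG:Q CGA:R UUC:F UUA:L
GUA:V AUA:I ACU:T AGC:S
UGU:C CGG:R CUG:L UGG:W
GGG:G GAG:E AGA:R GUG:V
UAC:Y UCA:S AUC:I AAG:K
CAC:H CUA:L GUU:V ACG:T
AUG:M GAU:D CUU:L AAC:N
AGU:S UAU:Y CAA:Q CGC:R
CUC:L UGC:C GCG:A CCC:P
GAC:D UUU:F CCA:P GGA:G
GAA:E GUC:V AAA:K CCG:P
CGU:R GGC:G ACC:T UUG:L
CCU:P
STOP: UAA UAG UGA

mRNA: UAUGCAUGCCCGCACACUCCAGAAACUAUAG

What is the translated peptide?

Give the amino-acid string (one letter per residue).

Answer: MHARTLQKL

Derivation:
start AUG at pos 1
pos 1: AUG -> M; peptide=M
pos 4: CAU -> H; peptide=MH
pos 7: GCC -> A; peptide=MHA
pos 10: CGC -> R; peptide=MHAR
pos 13: ACA -> T; peptide=MHART
pos 16: CUC -> L; peptide=MHARTL
pos 19: CAG -> Q; peptide=MHARTLQ
pos 22: AAA -> K; peptide=MHARTLQK
pos 25: CUA -> L; peptide=MHARTLQKL
pos 28: UAG -> STOP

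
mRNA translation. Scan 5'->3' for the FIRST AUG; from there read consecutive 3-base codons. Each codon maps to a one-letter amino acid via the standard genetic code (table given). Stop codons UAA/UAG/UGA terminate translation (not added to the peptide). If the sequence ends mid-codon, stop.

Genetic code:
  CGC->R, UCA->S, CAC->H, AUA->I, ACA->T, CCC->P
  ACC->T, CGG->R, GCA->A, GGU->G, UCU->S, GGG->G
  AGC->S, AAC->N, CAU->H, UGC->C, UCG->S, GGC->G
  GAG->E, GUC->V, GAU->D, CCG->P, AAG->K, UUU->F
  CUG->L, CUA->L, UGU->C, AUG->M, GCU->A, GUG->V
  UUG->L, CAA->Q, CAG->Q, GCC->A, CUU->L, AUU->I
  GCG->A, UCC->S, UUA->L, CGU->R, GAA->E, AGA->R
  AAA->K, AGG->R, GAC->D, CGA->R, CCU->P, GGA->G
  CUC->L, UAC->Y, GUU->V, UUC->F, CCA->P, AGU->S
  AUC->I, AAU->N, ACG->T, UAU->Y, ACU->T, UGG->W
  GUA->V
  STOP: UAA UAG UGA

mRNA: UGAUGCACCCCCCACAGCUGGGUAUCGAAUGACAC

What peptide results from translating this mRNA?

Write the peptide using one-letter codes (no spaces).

Answer: MHPPQLGIE

Derivation:
start AUG at pos 2
pos 2: AUG -> M; peptide=M
pos 5: CAC -> H; peptide=MH
pos 8: CCC -> P; peptide=MHP
pos 11: CCA -> P; peptide=MHPP
pos 14: CAG -> Q; peptide=MHPPQ
pos 17: CUG -> L; peptide=MHPPQL
pos 20: GGU -> G; peptide=MHPPQLG
pos 23: AUC -> I; peptide=MHPPQLGI
pos 26: GAA -> E; peptide=MHPPQLGIE
pos 29: UGA -> STOP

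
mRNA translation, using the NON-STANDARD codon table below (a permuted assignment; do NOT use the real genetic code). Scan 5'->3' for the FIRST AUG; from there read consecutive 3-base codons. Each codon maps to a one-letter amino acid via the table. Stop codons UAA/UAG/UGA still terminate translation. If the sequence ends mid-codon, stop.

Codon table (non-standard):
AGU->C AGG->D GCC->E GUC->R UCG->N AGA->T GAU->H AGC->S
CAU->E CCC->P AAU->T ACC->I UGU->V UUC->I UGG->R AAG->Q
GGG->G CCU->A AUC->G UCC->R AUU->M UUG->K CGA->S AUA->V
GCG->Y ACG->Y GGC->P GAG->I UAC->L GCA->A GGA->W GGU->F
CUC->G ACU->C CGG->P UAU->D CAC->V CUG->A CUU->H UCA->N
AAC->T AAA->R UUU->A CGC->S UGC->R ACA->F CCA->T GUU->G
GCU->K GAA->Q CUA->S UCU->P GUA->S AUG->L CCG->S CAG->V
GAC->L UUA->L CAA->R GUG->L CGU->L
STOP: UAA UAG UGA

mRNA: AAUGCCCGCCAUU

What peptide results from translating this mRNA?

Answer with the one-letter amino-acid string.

start AUG at pos 1
pos 1: AUG -> L; peptide=L
pos 4: CCC -> P; peptide=LP
pos 7: GCC -> E; peptide=LPE
pos 10: AUU -> M; peptide=LPEM
pos 13: only 0 nt remain (<3), stop (end of mRNA)

Answer: LPEM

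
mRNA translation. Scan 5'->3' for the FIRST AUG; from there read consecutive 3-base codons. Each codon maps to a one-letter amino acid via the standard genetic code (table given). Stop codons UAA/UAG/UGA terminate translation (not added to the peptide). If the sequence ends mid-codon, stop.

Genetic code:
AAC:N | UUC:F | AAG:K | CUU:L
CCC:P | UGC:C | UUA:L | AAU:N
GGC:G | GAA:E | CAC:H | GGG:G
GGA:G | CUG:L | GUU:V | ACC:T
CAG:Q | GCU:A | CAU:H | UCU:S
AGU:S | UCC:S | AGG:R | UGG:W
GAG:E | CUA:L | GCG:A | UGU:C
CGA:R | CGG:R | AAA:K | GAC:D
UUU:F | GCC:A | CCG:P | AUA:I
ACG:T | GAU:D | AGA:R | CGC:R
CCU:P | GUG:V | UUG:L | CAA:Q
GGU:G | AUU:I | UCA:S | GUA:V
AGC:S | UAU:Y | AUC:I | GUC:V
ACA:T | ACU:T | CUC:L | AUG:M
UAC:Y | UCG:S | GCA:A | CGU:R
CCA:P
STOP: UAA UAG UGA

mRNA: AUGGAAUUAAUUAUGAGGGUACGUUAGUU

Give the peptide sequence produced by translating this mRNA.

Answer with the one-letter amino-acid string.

start AUG at pos 0
pos 0: AUG -> M; peptide=M
pos 3: GAA -> E; peptide=ME
pos 6: UUA -> L; peptide=MEL
pos 9: AUU -> I; peptide=MELI
pos 12: AUG -> M; peptide=MELIM
pos 15: AGG -> R; peptide=MELIMR
pos 18: GUA -> V; peptide=MELIMRV
pos 21: CGU -> R; peptide=MELIMRVR
pos 24: UAG -> STOP

Answer: MELIMRVR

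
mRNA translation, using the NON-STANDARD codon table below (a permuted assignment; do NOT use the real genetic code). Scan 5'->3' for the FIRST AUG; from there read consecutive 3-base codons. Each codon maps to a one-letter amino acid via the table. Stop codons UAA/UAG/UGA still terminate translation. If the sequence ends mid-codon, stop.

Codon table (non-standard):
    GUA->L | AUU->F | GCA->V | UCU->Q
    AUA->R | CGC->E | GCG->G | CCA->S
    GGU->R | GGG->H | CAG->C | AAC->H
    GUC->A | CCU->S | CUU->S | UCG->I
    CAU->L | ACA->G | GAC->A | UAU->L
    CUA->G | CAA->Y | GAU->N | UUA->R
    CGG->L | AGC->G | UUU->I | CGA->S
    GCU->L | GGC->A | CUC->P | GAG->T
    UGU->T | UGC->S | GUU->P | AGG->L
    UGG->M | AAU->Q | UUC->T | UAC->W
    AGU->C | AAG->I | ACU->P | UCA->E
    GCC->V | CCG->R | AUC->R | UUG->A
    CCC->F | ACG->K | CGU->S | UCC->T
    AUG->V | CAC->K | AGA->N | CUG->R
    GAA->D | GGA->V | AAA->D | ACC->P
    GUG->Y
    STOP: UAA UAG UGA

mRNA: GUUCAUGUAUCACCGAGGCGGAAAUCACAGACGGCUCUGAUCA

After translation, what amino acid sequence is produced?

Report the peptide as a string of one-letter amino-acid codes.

start AUG at pos 4
pos 4: AUG -> V; peptide=V
pos 7: UAU -> L; peptide=VL
pos 10: CAC -> K; peptide=VLK
pos 13: CGA -> S; peptide=VLKS
pos 16: GGC -> A; peptide=VLKSA
pos 19: GGA -> V; peptide=VLKSAV
pos 22: AAU -> Q; peptide=VLKSAVQ
pos 25: CAC -> K; peptide=VLKSAVQK
pos 28: AGA -> N; peptide=VLKSAVQKN
pos 31: CGG -> L; peptide=VLKSAVQKNL
pos 34: CUC -> P; peptide=VLKSAVQKNLP
pos 37: UGA -> STOP

Answer: VLKSAVQKNLP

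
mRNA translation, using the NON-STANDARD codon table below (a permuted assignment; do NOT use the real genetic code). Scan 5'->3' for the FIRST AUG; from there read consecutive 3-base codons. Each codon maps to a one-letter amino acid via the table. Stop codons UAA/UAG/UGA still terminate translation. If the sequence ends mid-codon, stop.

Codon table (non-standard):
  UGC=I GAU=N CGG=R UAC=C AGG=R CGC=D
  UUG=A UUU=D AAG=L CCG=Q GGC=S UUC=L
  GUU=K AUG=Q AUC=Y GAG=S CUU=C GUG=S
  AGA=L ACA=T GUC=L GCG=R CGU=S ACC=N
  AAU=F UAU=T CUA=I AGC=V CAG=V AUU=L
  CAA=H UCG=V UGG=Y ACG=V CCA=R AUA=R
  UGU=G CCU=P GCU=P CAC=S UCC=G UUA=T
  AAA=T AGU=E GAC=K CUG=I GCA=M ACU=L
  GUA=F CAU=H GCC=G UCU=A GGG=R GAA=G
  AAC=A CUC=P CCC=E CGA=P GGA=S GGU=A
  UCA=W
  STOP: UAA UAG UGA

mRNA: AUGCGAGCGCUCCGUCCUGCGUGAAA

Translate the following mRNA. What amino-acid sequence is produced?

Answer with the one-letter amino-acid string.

Answer: QPRPSPR

Derivation:
start AUG at pos 0
pos 0: AUG -> Q; peptide=Q
pos 3: CGA -> P; peptide=QP
pos 6: GCG -> R; peptide=QPR
pos 9: CUC -> P; peptide=QPRP
pos 12: CGU -> S; peptide=QPRPS
pos 15: CCU -> P; peptide=QPRPSP
pos 18: GCG -> R; peptide=QPRPSPR
pos 21: UGA -> STOP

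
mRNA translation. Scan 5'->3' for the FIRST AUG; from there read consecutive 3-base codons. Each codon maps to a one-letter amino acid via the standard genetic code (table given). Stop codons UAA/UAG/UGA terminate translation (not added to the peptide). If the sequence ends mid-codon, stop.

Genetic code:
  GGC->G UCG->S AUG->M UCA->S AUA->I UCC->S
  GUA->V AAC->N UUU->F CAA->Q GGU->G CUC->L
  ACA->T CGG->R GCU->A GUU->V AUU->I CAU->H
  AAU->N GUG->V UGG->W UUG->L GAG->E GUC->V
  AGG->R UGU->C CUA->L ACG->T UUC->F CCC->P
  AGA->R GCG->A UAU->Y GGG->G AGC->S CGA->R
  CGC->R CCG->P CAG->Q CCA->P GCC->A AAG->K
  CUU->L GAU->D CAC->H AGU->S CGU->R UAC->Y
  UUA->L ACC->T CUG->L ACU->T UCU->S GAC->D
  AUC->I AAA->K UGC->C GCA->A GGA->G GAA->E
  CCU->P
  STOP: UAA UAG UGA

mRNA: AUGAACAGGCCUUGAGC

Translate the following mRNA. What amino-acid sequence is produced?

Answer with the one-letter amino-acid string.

Answer: MNRP

Derivation:
start AUG at pos 0
pos 0: AUG -> M; peptide=M
pos 3: AAC -> N; peptide=MN
pos 6: AGG -> R; peptide=MNR
pos 9: CCU -> P; peptide=MNRP
pos 12: UGA -> STOP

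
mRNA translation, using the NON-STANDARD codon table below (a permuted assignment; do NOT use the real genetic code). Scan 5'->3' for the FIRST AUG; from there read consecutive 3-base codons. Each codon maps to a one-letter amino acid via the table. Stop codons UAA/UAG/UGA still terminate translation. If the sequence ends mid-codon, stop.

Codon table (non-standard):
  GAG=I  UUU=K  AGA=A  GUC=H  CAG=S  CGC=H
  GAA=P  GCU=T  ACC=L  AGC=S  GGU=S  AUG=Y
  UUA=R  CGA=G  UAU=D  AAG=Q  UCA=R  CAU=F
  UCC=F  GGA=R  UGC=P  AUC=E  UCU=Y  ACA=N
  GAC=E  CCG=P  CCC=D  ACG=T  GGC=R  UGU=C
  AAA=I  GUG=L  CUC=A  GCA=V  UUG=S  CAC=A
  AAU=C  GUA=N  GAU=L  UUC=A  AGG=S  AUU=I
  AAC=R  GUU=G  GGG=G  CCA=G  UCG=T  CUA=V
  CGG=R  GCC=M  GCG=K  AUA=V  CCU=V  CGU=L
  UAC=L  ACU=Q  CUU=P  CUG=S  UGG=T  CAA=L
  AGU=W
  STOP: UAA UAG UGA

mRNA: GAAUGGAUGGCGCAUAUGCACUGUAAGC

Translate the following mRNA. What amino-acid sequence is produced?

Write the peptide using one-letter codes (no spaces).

start AUG at pos 2
pos 2: AUG -> Y; peptide=Y
pos 5: GAU -> L; peptide=YL
pos 8: GGC -> R; peptide=YLR
pos 11: GCA -> V; peptide=YLRV
pos 14: UAU -> D; peptide=YLRVD
pos 17: GCA -> V; peptide=YLRVDV
pos 20: CUG -> S; peptide=YLRVDVS
pos 23: UAA -> STOP

Answer: YLRVDVS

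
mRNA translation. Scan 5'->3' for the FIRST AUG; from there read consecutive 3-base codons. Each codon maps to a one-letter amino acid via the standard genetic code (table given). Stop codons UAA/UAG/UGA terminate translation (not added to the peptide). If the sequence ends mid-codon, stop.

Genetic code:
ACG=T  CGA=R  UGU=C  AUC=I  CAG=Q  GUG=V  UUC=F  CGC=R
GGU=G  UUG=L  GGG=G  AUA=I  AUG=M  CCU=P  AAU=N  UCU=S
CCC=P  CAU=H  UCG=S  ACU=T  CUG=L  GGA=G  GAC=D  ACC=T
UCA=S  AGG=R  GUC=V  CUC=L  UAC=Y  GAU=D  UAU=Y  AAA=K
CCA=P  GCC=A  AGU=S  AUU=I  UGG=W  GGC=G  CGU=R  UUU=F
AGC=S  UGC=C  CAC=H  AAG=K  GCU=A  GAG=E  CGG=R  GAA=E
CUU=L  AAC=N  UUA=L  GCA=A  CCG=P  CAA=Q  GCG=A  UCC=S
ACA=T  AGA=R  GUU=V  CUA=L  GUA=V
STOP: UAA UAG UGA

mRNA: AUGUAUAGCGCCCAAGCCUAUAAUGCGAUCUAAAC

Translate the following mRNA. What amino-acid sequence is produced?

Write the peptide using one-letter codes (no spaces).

Answer: MYSAQAYNAI

Derivation:
start AUG at pos 0
pos 0: AUG -> M; peptide=M
pos 3: UAU -> Y; peptide=MY
pos 6: AGC -> S; peptide=MYS
pos 9: GCC -> A; peptide=MYSA
pos 12: CAA -> Q; peptide=MYSAQ
pos 15: GCC -> A; peptide=MYSAQA
pos 18: UAU -> Y; peptide=MYSAQAY
pos 21: AAU -> N; peptide=MYSAQAYN
pos 24: GCG -> A; peptide=MYSAQAYNA
pos 27: AUC -> I; peptide=MYSAQAYNAI
pos 30: UAA -> STOP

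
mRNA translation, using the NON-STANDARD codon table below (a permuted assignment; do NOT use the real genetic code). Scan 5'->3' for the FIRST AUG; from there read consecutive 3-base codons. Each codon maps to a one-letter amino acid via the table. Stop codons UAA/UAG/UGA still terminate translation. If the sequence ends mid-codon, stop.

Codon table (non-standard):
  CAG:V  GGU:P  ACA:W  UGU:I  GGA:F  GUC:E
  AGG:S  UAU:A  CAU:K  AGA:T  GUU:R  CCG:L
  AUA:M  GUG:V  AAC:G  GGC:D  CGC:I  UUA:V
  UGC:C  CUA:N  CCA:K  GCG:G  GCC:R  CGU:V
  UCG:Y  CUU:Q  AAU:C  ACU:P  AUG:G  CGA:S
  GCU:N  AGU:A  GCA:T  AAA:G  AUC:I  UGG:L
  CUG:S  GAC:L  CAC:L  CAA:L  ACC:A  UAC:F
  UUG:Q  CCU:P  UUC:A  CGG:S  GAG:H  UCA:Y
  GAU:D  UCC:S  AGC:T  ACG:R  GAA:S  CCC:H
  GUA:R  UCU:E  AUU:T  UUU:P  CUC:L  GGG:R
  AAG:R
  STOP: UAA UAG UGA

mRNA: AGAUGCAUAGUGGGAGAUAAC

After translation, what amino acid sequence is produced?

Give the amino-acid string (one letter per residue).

Answer: GKART

Derivation:
start AUG at pos 2
pos 2: AUG -> G; peptide=G
pos 5: CAU -> K; peptide=GK
pos 8: AGU -> A; peptide=GKA
pos 11: GGG -> R; peptide=GKAR
pos 14: AGA -> T; peptide=GKART
pos 17: UAA -> STOP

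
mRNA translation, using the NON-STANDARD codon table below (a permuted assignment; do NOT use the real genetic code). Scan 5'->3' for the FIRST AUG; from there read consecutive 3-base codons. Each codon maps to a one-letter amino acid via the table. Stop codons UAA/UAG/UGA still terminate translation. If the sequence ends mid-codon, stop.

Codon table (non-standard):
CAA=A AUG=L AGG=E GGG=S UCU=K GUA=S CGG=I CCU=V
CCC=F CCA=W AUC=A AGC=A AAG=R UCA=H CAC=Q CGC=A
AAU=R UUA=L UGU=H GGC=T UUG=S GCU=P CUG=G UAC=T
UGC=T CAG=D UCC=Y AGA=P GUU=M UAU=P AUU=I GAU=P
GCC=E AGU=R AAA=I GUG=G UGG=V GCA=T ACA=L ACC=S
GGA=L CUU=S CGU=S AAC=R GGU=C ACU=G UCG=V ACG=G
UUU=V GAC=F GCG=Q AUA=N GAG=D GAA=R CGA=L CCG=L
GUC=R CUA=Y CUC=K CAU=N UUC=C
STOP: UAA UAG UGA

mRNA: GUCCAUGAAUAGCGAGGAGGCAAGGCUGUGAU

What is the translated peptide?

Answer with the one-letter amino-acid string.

Answer: LRADDTEG

Derivation:
start AUG at pos 4
pos 4: AUG -> L; peptide=L
pos 7: AAU -> R; peptide=LR
pos 10: AGC -> A; peptide=LRA
pos 13: GAG -> D; peptide=LRAD
pos 16: GAG -> D; peptide=LRADD
pos 19: GCA -> T; peptide=LRADDT
pos 22: AGG -> E; peptide=LRADDTE
pos 25: CUG -> G; peptide=LRADDTEG
pos 28: UGA -> STOP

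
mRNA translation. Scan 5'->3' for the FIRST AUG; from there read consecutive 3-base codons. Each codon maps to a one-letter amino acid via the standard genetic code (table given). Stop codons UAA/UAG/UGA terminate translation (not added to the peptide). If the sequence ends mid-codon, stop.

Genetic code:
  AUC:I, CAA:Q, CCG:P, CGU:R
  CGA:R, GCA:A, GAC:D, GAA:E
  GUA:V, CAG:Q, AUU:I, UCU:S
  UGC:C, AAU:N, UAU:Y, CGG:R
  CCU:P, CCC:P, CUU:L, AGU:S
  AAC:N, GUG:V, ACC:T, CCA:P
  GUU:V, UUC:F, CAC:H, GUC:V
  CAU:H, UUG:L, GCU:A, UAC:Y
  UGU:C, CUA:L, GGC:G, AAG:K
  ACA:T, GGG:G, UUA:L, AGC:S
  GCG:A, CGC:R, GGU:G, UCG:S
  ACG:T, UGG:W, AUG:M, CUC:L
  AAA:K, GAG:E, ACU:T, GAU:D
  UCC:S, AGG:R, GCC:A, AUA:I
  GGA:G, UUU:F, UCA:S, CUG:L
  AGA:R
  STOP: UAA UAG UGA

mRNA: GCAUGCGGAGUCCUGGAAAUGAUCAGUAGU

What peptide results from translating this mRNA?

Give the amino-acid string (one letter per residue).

start AUG at pos 2
pos 2: AUG -> M; peptide=M
pos 5: CGG -> R; peptide=MR
pos 8: AGU -> S; peptide=MRS
pos 11: CCU -> P; peptide=MRSP
pos 14: GGA -> G; peptide=MRSPG
pos 17: AAU -> N; peptide=MRSPGN
pos 20: GAU -> D; peptide=MRSPGND
pos 23: CAG -> Q; peptide=MRSPGNDQ
pos 26: UAG -> STOP

Answer: MRSPGNDQ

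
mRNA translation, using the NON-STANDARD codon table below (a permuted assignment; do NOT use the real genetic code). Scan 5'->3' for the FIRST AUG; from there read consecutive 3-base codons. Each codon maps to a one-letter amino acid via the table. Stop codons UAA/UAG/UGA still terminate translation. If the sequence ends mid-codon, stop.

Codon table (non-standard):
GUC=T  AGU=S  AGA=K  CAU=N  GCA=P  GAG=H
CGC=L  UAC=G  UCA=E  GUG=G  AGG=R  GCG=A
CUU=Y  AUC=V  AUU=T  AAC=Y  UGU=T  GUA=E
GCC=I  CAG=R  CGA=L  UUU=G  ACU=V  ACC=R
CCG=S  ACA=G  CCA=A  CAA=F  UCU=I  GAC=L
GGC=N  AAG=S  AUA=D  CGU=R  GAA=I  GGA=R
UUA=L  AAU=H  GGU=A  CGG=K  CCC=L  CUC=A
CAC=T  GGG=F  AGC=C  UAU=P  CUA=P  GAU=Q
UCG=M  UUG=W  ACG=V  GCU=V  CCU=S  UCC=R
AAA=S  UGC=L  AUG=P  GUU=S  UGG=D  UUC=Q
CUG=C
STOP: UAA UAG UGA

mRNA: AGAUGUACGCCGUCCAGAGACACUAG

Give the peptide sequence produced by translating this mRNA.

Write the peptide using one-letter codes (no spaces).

Answer: PGITRKT

Derivation:
start AUG at pos 2
pos 2: AUG -> P; peptide=P
pos 5: UAC -> G; peptide=PG
pos 8: GCC -> I; peptide=PGI
pos 11: GUC -> T; peptide=PGIT
pos 14: CAG -> R; peptide=PGITR
pos 17: AGA -> K; peptide=PGITRK
pos 20: CAC -> T; peptide=PGITRKT
pos 23: UAG -> STOP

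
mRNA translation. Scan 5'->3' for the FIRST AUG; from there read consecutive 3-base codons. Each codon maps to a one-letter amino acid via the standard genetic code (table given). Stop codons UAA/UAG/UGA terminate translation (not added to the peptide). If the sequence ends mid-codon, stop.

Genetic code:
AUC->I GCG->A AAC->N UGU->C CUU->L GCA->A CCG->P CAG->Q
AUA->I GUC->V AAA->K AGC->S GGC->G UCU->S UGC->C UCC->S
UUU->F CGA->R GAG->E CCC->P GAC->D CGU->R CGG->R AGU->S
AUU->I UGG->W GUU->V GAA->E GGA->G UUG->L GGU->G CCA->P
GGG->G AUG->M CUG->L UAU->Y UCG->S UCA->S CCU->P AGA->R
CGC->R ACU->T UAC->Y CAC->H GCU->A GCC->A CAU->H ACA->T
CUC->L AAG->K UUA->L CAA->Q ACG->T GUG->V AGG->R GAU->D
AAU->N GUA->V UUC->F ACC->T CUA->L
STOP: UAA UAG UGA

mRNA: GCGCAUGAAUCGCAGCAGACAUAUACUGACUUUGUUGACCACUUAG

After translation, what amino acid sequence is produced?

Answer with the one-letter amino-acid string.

start AUG at pos 4
pos 4: AUG -> M; peptide=M
pos 7: AAU -> N; peptide=MN
pos 10: CGC -> R; peptide=MNR
pos 13: AGC -> S; peptide=MNRS
pos 16: AGA -> R; peptide=MNRSR
pos 19: CAU -> H; peptide=MNRSRH
pos 22: AUA -> I; peptide=MNRSRHI
pos 25: CUG -> L; peptide=MNRSRHIL
pos 28: ACU -> T; peptide=MNRSRHILT
pos 31: UUG -> L; peptide=MNRSRHILTL
pos 34: UUG -> L; peptide=MNRSRHILTLL
pos 37: ACC -> T; peptide=MNRSRHILTLLT
pos 40: ACU -> T; peptide=MNRSRHILTLLTT
pos 43: UAG -> STOP

Answer: MNRSRHILTLLTT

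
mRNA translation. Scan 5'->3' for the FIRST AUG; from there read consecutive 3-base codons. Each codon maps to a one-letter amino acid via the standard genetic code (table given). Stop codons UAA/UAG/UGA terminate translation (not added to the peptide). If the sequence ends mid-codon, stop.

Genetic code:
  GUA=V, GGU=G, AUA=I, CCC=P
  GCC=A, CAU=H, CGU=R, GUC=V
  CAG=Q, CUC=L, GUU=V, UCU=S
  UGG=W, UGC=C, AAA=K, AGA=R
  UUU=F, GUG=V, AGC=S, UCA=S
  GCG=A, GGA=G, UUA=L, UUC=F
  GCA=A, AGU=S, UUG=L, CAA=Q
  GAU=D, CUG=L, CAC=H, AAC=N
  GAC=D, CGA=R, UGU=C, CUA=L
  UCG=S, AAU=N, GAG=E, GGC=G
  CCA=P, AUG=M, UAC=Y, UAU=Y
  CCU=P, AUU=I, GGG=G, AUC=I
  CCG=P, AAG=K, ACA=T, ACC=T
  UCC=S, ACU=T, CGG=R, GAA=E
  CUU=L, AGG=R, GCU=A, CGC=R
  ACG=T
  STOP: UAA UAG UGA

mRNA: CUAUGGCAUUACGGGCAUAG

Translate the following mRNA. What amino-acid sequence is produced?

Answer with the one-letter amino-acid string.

Answer: MALRA

Derivation:
start AUG at pos 2
pos 2: AUG -> M; peptide=M
pos 5: GCA -> A; peptide=MA
pos 8: UUA -> L; peptide=MAL
pos 11: CGG -> R; peptide=MALR
pos 14: GCA -> A; peptide=MALRA
pos 17: UAG -> STOP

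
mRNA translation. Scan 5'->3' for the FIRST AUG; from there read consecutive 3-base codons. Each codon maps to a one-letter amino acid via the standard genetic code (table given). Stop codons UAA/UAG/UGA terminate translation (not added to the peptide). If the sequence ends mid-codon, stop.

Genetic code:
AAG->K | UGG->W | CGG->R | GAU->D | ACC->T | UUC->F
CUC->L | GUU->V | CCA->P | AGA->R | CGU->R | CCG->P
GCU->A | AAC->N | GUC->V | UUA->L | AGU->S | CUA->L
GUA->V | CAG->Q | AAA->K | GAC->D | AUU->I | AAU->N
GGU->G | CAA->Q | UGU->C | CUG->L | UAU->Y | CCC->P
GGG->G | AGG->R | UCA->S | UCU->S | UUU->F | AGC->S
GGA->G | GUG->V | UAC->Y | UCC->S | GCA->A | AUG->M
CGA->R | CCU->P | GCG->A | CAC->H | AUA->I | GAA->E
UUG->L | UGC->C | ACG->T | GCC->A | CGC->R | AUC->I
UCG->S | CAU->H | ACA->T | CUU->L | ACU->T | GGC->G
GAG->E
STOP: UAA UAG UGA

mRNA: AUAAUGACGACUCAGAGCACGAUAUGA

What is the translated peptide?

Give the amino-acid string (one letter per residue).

Answer: MTTQSTI

Derivation:
start AUG at pos 3
pos 3: AUG -> M; peptide=M
pos 6: ACG -> T; peptide=MT
pos 9: ACU -> T; peptide=MTT
pos 12: CAG -> Q; peptide=MTTQ
pos 15: AGC -> S; peptide=MTTQS
pos 18: ACG -> T; peptide=MTTQST
pos 21: AUA -> I; peptide=MTTQSTI
pos 24: UGA -> STOP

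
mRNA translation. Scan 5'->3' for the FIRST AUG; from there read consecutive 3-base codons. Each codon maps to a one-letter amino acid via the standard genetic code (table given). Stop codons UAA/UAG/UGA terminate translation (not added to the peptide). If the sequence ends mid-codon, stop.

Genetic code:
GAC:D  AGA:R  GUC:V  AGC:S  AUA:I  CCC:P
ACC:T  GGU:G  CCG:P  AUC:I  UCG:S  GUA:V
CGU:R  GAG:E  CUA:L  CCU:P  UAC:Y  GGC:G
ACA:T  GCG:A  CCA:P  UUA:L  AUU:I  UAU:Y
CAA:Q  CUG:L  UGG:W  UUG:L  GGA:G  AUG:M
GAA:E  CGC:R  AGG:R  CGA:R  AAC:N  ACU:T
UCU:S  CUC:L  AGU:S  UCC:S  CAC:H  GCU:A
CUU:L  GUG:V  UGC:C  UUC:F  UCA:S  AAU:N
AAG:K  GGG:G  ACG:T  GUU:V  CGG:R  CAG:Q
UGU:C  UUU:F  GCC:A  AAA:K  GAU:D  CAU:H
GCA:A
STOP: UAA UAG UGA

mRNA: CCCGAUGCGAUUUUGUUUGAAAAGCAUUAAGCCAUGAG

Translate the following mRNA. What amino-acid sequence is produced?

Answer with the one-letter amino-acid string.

Answer: MRFCLKSIKP

Derivation:
start AUG at pos 4
pos 4: AUG -> M; peptide=M
pos 7: CGA -> R; peptide=MR
pos 10: UUU -> F; peptide=MRF
pos 13: UGU -> C; peptide=MRFC
pos 16: UUG -> L; peptide=MRFCL
pos 19: AAA -> K; peptide=MRFCLK
pos 22: AGC -> S; peptide=MRFCLKS
pos 25: AUU -> I; peptide=MRFCLKSI
pos 28: AAG -> K; peptide=MRFCLKSIK
pos 31: CCA -> P; peptide=MRFCLKSIKP
pos 34: UGA -> STOP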